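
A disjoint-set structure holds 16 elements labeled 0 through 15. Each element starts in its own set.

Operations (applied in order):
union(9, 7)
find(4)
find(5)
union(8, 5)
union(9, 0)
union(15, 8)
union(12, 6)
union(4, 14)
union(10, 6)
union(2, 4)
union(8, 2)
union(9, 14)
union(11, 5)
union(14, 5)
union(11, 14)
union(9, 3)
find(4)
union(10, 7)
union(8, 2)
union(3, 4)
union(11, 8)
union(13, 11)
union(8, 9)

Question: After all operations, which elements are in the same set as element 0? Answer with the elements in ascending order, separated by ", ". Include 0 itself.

Step 1: union(9, 7) -> merged; set of 9 now {7, 9}
Step 2: find(4) -> no change; set of 4 is {4}
Step 3: find(5) -> no change; set of 5 is {5}
Step 4: union(8, 5) -> merged; set of 8 now {5, 8}
Step 5: union(9, 0) -> merged; set of 9 now {0, 7, 9}
Step 6: union(15, 8) -> merged; set of 15 now {5, 8, 15}
Step 7: union(12, 6) -> merged; set of 12 now {6, 12}
Step 8: union(4, 14) -> merged; set of 4 now {4, 14}
Step 9: union(10, 6) -> merged; set of 10 now {6, 10, 12}
Step 10: union(2, 4) -> merged; set of 2 now {2, 4, 14}
Step 11: union(8, 2) -> merged; set of 8 now {2, 4, 5, 8, 14, 15}
Step 12: union(9, 14) -> merged; set of 9 now {0, 2, 4, 5, 7, 8, 9, 14, 15}
Step 13: union(11, 5) -> merged; set of 11 now {0, 2, 4, 5, 7, 8, 9, 11, 14, 15}
Step 14: union(14, 5) -> already same set; set of 14 now {0, 2, 4, 5, 7, 8, 9, 11, 14, 15}
Step 15: union(11, 14) -> already same set; set of 11 now {0, 2, 4, 5, 7, 8, 9, 11, 14, 15}
Step 16: union(9, 3) -> merged; set of 9 now {0, 2, 3, 4, 5, 7, 8, 9, 11, 14, 15}
Step 17: find(4) -> no change; set of 4 is {0, 2, 3, 4, 5, 7, 8, 9, 11, 14, 15}
Step 18: union(10, 7) -> merged; set of 10 now {0, 2, 3, 4, 5, 6, 7, 8, 9, 10, 11, 12, 14, 15}
Step 19: union(8, 2) -> already same set; set of 8 now {0, 2, 3, 4, 5, 6, 7, 8, 9, 10, 11, 12, 14, 15}
Step 20: union(3, 4) -> already same set; set of 3 now {0, 2, 3, 4, 5, 6, 7, 8, 9, 10, 11, 12, 14, 15}
Step 21: union(11, 8) -> already same set; set of 11 now {0, 2, 3, 4, 5, 6, 7, 8, 9, 10, 11, 12, 14, 15}
Step 22: union(13, 11) -> merged; set of 13 now {0, 2, 3, 4, 5, 6, 7, 8, 9, 10, 11, 12, 13, 14, 15}
Step 23: union(8, 9) -> already same set; set of 8 now {0, 2, 3, 4, 5, 6, 7, 8, 9, 10, 11, 12, 13, 14, 15}
Component of 0: {0, 2, 3, 4, 5, 6, 7, 8, 9, 10, 11, 12, 13, 14, 15}

Answer: 0, 2, 3, 4, 5, 6, 7, 8, 9, 10, 11, 12, 13, 14, 15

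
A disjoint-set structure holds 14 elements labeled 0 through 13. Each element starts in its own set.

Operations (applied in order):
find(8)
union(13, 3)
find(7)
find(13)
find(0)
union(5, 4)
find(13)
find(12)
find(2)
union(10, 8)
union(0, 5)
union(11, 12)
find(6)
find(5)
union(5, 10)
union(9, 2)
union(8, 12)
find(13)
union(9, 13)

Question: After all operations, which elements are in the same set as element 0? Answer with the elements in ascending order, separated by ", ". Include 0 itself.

Answer: 0, 4, 5, 8, 10, 11, 12

Derivation:
Step 1: find(8) -> no change; set of 8 is {8}
Step 2: union(13, 3) -> merged; set of 13 now {3, 13}
Step 3: find(7) -> no change; set of 7 is {7}
Step 4: find(13) -> no change; set of 13 is {3, 13}
Step 5: find(0) -> no change; set of 0 is {0}
Step 6: union(5, 4) -> merged; set of 5 now {4, 5}
Step 7: find(13) -> no change; set of 13 is {3, 13}
Step 8: find(12) -> no change; set of 12 is {12}
Step 9: find(2) -> no change; set of 2 is {2}
Step 10: union(10, 8) -> merged; set of 10 now {8, 10}
Step 11: union(0, 5) -> merged; set of 0 now {0, 4, 5}
Step 12: union(11, 12) -> merged; set of 11 now {11, 12}
Step 13: find(6) -> no change; set of 6 is {6}
Step 14: find(5) -> no change; set of 5 is {0, 4, 5}
Step 15: union(5, 10) -> merged; set of 5 now {0, 4, 5, 8, 10}
Step 16: union(9, 2) -> merged; set of 9 now {2, 9}
Step 17: union(8, 12) -> merged; set of 8 now {0, 4, 5, 8, 10, 11, 12}
Step 18: find(13) -> no change; set of 13 is {3, 13}
Step 19: union(9, 13) -> merged; set of 9 now {2, 3, 9, 13}
Component of 0: {0, 4, 5, 8, 10, 11, 12}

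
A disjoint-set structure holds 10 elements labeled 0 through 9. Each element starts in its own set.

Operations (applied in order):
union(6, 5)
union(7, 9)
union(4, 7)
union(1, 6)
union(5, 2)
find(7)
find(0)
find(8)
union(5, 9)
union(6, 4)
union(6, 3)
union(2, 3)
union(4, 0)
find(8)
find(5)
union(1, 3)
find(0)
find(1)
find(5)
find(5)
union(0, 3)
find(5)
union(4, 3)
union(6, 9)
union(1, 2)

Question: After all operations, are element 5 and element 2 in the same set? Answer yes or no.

Step 1: union(6, 5) -> merged; set of 6 now {5, 6}
Step 2: union(7, 9) -> merged; set of 7 now {7, 9}
Step 3: union(4, 7) -> merged; set of 4 now {4, 7, 9}
Step 4: union(1, 6) -> merged; set of 1 now {1, 5, 6}
Step 5: union(5, 2) -> merged; set of 5 now {1, 2, 5, 6}
Step 6: find(7) -> no change; set of 7 is {4, 7, 9}
Step 7: find(0) -> no change; set of 0 is {0}
Step 8: find(8) -> no change; set of 8 is {8}
Step 9: union(5, 9) -> merged; set of 5 now {1, 2, 4, 5, 6, 7, 9}
Step 10: union(6, 4) -> already same set; set of 6 now {1, 2, 4, 5, 6, 7, 9}
Step 11: union(6, 3) -> merged; set of 6 now {1, 2, 3, 4, 5, 6, 7, 9}
Step 12: union(2, 3) -> already same set; set of 2 now {1, 2, 3, 4, 5, 6, 7, 9}
Step 13: union(4, 0) -> merged; set of 4 now {0, 1, 2, 3, 4, 5, 6, 7, 9}
Step 14: find(8) -> no change; set of 8 is {8}
Step 15: find(5) -> no change; set of 5 is {0, 1, 2, 3, 4, 5, 6, 7, 9}
Step 16: union(1, 3) -> already same set; set of 1 now {0, 1, 2, 3, 4, 5, 6, 7, 9}
Step 17: find(0) -> no change; set of 0 is {0, 1, 2, 3, 4, 5, 6, 7, 9}
Step 18: find(1) -> no change; set of 1 is {0, 1, 2, 3, 4, 5, 6, 7, 9}
Step 19: find(5) -> no change; set of 5 is {0, 1, 2, 3, 4, 5, 6, 7, 9}
Step 20: find(5) -> no change; set of 5 is {0, 1, 2, 3, 4, 5, 6, 7, 9}
Step 21: union(0, 3) -> already same set; set of 0 now {0, 1, 2, 3, 4, 5, 6, 7, 9}
Step 22: find(5) -> no change; set of 5 is {0, 1, 2, 3, 4, 5, 6, 7, 9}
Step 23: union(4, 3) -> already same set; set of 4 now {0, 1, 2, 3, 4, 5, 6, 7, 9}
Step 24: union(6, 9) -> already same set; set of 6 now {0, 1, 2, 3, 4, 5, 6, 7, 9}
Step 25: union(1, 2) -> already same set; set of 1 now {0, 1, 2, 3, 4, 5, 6, 7, 9}
Set of 5: {0, 1, 2, 3, 4, 5, 6, 7, 9}; 2 is a member.

Answer: yes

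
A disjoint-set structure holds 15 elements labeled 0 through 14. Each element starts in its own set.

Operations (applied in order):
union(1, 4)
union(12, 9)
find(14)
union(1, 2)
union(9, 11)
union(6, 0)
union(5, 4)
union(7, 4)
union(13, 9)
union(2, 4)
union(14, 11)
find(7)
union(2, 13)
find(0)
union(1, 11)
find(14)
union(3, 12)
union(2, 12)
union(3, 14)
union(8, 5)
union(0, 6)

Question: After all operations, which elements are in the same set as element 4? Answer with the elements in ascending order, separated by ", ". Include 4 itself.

Step 1: union(1, 4) -> merged; set of 1 now {1, 4}
Step 2: union(12, 9) -> merged; set of 12 now {9, 12}
Step 3: find(14) -> no change; set of 14 is {14}
Step 4: union(1, 2) -> merged; set of 1 now {1, 2, 4}
Step 5: union(9, 11) -> merged; set of 9 now {9, 11, 12}
Step 6: union(6, 0) -> merged; set of 6 now {0, 6}
Step 7: union(5, 4) -> merged; set of 5 now {1, 2, 4, 5}
Step 8: union(7, 4) -> merged; set of 7 now {1, 2, 4, 5, 7}
Step 9: union(13, 9) -> merged; set of 13 now {9, 11, 12, 13}
Step 10: union(2, 4) -> already same set; set of 2 now {1, 2, 4, 5, 7}
Step 11: union(14, 11) -> merged; set of 14 now {9, 11, 12, 13, 14}
Step 12: find(7) -> no change; set of 7 is {1, 2, 4, 5, 7}
Step 13: union(2, 13) -> merged; set of 2 now {1, 2, 4, 5, 7, 9, 11, 12, 13, 14}
Step 14: find(0) -> no change; set of 0 is {0, 6}
Step 15: union(1, 11) -> already same set; set of 1 now {1, 2, 4, 5, 7, 9, 11, 12, 13, 14}
Step 16: find(14) -> no change; set of 14 is {1, 2, 4, 5, 7, 9, 11, 12, 13, 14}
Step 17: union(3, 12) -> merged; set of 3 now {1, 2, 3, 4, 5, 7, 9, 11, 12, 13, 14}
Step 18: union(2, 12) -> already same set; set of 2 now {1, 2, 3, 4, 5, 7, 9, 11, 12, 13, 14}
Step 19: union(3, 14) -> already same set; set of 3 now {1, 2, 3, 4, 5, 7, 9, 11, 12, 13, 14}
Step 20: union(8, 5) -> merged; set of 8 now {1, 2, 3, 4, 5, 7, 8, 9, 11, 12, 13, 14}
Step 21: union(0, 6) -> already same set; set of 0 now {0, 6}
Component of 4: {1, 2, 3, 4, 5, 7, 8, 9, 11, 12, 13, 14}

Answer: 1, 2, 3, 4, 5, 7, 8, 9, 11, 12, 13, 14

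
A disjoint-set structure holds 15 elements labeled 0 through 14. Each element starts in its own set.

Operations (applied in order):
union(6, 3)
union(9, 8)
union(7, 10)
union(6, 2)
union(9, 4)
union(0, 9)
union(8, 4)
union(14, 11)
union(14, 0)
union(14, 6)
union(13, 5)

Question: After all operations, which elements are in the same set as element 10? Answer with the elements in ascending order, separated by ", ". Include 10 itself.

Step 1: union(6, 3) -> merged; set of 6 now {3, 6}
Step 2: union(9, 8) -> merged; set of 9 now {8, 9}
Step 3: union(7, 10) -> merged; set of 7 now {7, 10}
Step 4: union(6, 2) -> merged; set of 6 now {2, 3, 6}
Step 5: union(9, 4) -> merged; set of 9 now {4, 8, 9}
Step 6: union(0, 9) -> merged; set of 0 now {0, 4, 8, 9}
Step 7: union(8, 4) -> already same set; set of 8 now {0, 4, 8, 9}
Step 8: union(14, 11) -> merged; set of 14 now {11, 14}
Step 9: union(14, 0) -> merged; set of 14 now {0, 4, 8, 9, 11, 14}
Step 10: union(14, 6) -> merged; set of 14 now {0, 2, 3, 4, 6, 8, 9, 11, 14}
Step 11: union(13, 5) -> merged; set of 13 now {5, 13}
Component of 10: {7, 10}

Answer: 7, 10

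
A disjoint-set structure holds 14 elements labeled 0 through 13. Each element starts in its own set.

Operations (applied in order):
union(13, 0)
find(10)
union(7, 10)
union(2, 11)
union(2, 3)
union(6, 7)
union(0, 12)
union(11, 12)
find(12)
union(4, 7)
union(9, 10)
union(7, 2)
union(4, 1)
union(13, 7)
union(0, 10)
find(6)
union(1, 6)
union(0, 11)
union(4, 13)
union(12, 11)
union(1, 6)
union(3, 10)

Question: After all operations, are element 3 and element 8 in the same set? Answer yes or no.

Answer: no

Derivation:
Step 1: union(13, 0) -> merged; set of 13 now {0, 13}
Step 2: find(10) -> no change; set of 10 is {10}
Step 3: union(7, 10) -> merged; set of 7 now {7, 10}
Step 4: union(2, 11) -> merged; set of 2 now {2, 11}
Step 5: union(2, 3) -> merged; set of 2 now {2, 3, 11}
Step 6: union(6, 7) -> merged; set of 6 now {6, 7, 10}
Step 7: union(0, 12) -> merged; set of 0 now {0, 12, 13}
Step 8: union(11, 12) -> merged; set of 11 now {0, 2, 3, 11, 12, 13}
Step 9: find(12) -> no change; set of 12 is {0, 2, 3, 11, 12, 13}
Step 10: union(4, 7) -> merged; set of 4 now {4, 6, 7, 10}
Step 11: union(9, 10) -> merged; set of 9 now {4, 6, 7, 9, 10}
Step 12: union(7, 2) -> merged; set of 7 now {0, 2, 3, 4, 6, 7, 9, 10, 11, 12, 13}
Step 13: union(4, 1) -> merged; set of 4 now {0, 1, 2, 3, 4, 6, 7, 9, 10, 11, 12, 13}
Step 14: union(13, 7) -> already same set; set of 13 now {0, 1, 2, 3, 4, 6, 7, 9, 10, 11, 12, 13}
Step 15: union(0, 10) -> already same set; set of 0 now {0, 1, 2, 3, 4, 6, 7, 9, 10, 11, 12, 13}
Step 16: find(6) -> no change; set of 6 is {0, 1, 2, 3, 4, 6, 7, 9, 10, 11, 12, 13}
Step 17: union(1, 6) -> already same set; set of 1 now {0, 1, 2, 3, 4, 6, 7, 9, 10, 11, 12, 13}
Step 18: union(0, 11) -> already same set; set of 0 now {0, 1, 2, 3, 4, 6, 7, 9, 10, 11, 12, 13}
Step 19: union(4, 13) -> already same set; set of 4 now {0, 1, 2, 3, 4, 6, 7, 9, 10, 11, 12, 13}
Step 20: union(12, 11) -> already same set; set of 12 now {0, 1, 2, 3, 4, 6, 7, 9, 10, 11, 12, 13}
Step 21: union(1, 6) -> already same set; set of 1 now {0, 1, 2, 3, 4, 6, 7, 9, 10, 11, 12, 13}
Step 22: union(3, 10) -> already same set; set of 3 now {0, 1, 2, 3, 4, 6, 7, 9, 10, 11, 12, 13}
Set of 3: {0, 1, 2, 3, 4, 6, 7, 9, 10, 11, 12, 13}; 8 is not a member.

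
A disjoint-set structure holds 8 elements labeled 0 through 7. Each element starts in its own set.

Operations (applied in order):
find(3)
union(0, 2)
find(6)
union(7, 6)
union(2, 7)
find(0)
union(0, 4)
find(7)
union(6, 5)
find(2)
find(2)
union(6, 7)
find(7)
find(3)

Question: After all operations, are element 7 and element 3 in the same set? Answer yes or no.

Step 1: find(3) -> no change; set of 3 is {3}
Step 2: union(0, 2) -> merged; set of 0 now {0, 2}
Step 3: find(6) -> no change; set of 6 is {6}
Step 4: union(7, 6) -> merged; set of 7 now {6, 7}
Step 5: union(2, 7) -> merged; set of 2 now {0, 2, 6, 7}
Step 6: find(0) -> no change; set of 0 is {0, 2, 6, 7}
Step 7: union(0, 4) -> merged; set of 0 now {0, 2, 4, 6, 7}
Step 8: find(7) -> no change; set of 7 is {0, 2, 4, 6, 7}
Step 9: union(6, 5) -> merged; set of 6 now {0, 2, 4, 5, 6, 7}
Step 10: find(2) -> no change; set of 2 is {0, 2, 4, 5, 6, 7}
Step 11: find(2) -> no change; set of 2 is {0, 2, 4, 5, 6, 7}
Step 12: union(6, 7) -> already same set; set of 6 now {0, 2, 4, 5, 6, 7}
Step 13: find(7) -> no change; set of 7 is {0, 2, 4, 5, 6, 7}
Step 14: find(3) -> no change; set of 3 is {3}
Set of 7: {0, 2, 4, 5, 6, 7}; 3 is not a member.

Answer: no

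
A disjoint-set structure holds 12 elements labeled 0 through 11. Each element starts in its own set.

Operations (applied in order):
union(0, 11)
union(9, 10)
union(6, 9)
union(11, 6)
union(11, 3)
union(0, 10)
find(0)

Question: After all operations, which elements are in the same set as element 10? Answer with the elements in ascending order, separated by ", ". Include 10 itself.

Answer: 0, 3, 6, 9, 10, 11

Derivation:
Step 1: union(0, 11) -> merged; set of 0 now {0, 11}
Step 2: union(9, 10) -> merged; set of 9 now {9, 10}
Step 3: union(6, 9) -> merged; set of 6 now {6, 9, 10}
Step 4: union(11, 6) -> merged; set of 11 now {0, 6, 9, 10, 11}
Step 5: union(11, 3) -> merged; set of 11 now {0, 3, 6, 9, 10, 11}
Step 6: union(0, 10) -> already same set; set of 0 now {0, 3, 6, 9, 10, 11}
Step 7: find(0) -> no change; set of 0 is {0, 3, 6, 9, 10, 11}
Component of 10: {0, 3, 6, 9, 10, 11}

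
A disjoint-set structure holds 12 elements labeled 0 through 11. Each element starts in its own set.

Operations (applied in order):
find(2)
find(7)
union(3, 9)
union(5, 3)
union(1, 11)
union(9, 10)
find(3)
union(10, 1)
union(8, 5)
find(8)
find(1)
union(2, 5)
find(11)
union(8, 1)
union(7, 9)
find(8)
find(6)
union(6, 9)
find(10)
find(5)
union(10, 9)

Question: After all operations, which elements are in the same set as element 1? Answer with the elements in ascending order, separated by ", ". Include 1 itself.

Step 1: find(2) -> no change; set of 2 is {2}
Step 2: find(7) -> no change; set of 7 is {7}
Step 3: union(3, 9) -> merged; set of 3 now {3, 9}
Step 4: union(5, 3) -> merged; set of 5 now {3, 5, 9}
Step 5: union(1, 11) -> merged; set of 1 now {1, 11}
Step 6: union(9, 10) -> merged; set of 9 now {3, 5, 9, 10}
Step 7: find(3) -> no change; set of 3 is {3, 5, 9, 10}
Step 8: union(10, 1) -> merged; set of 10 now {1, 3, 5, 9, 10, 11}
Step 9: union(8, 5) -> merged; set of 8 now {1, 3, 5, 8, 9, 10, 11}
Step 10: find(8) -> no change; set of 8 is {1, 3, 5, 8, 9, 10, 11}
Step 11: find(1) -> no change; set of 1 is {1, 3, 5, 8, 9, 10, 11}
Step 12: union(2, 5) -> merged; set of 2 now {1, 2, 3, 5, 8, 9, 10, 11}
Step 13: find(11) -> no change; set of 11 is {1, 2, 3, 5, 8, 9, 10, 11}
Step 14: union(8, 1) -> already same set; set of 8 now {1, 2, 3, 5, 8, 9, 10, 11}
Step 15: union(7, 9) -> merged; set of 7 now {1, 2, 3, 5, 7, 8, 9, 10, 11}
Step 16: find(8) -> no change; set of 8 is {1, 2, 3, 5, 7, 8, 9, 10, 11}
Step 17: find(6) -> no change; set of 6 is {6}
Step 18: union(6, 9) -> merged; set of 6 now {1, 2, 3, 5, 6, 7, 8, 9, 10, 11}
Step 19: find(10) -> no change; set of 10 is {1, 2, 3, 5, 6, 7, 8, 9, 10, 11}
Step 20: find(5) -> no change; set of 5 is {1, 2, 3, 5, 6, 7, 8, 9, 10, 11}
Step 21: union(10, 9) -> already same set; set of 10 now {1, 2, 3, 5, 6, 7, 8, 9, 10, 11}
Component of 1: {1, 2, 3, 5, 6, 7, 8, 9, 10, 11}

Answer: 1, 2, 3, 5, 6, 7, 8, 9, 10, 11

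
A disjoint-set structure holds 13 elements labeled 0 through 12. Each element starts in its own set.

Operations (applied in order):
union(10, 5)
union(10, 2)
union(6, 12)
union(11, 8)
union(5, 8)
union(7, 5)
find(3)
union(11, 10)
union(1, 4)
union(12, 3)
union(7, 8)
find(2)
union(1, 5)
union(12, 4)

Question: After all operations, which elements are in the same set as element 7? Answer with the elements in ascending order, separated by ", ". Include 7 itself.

Step 1: union(10, 5) -> merged; set of 10 now {5, 10}
Step 2: union(10, 2) -> merged; set of 10 now {2, 5, 10}
Step 3: union(6, 12) -> merged; set of 6 now {6, 12}
Step 4: union(11, 8) -> merged; set of 11 now {8, 11}
Step 5: union(5, 8) -> merged; set of 5 now {2, 5, 8, 10, 11}
Step 6: union(7, 5) -> merged; set of 7 now {2, 5, 7, 8, 10, 11}
Step 7: find(3) -> no change; set of 3 is {3}
Step 8: union(11, 10) -> already same set; set of 11 now {2, 5, 7, 8, 10, 11}
Step 9: union(1, 4) -> merged; set of 1 now {1, 4}
Step 10: union(12, 3) -> merged; set of 12 now {3, 6, 12}
Step 11: union(7, 8) -> already same set; set of 7 now {2, 5, 7, 8, 10, 11}
Step 12: find(2) -> no change; set of 2 is {2, 5, 7, 8, 10, 11}
Step 13: union(1, 5) -> merged; set of 1 now {1, 2, 4, 5, 7, 8, 10, 11}
Step 14: union(12, 4) -> merged; set of 12 now {1, 2, 3, 4, 5, 6, 7, 8, 10, 11, 12}
Component of 7: {1, 2, 3, 4, 5, 6, 7, 8, 10, 11, 12}

Answer: 1, 2, 3, 4, 5, 6, 7, 8, 10, 11, 12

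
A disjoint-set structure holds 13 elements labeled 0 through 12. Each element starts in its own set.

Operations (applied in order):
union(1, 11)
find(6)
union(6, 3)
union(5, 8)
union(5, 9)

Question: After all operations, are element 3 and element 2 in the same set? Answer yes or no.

Answer: no

Derivation:
Step 1: union(1, 11) -> merged; set of 1 now {1, 11}
Step 2: find(6) -> no change; set of 6 is {6}
Step 3: union(6, 3) -> merged; set of 6 now {3, 6}
Step 4: union(5, 8) -> merged; set of 5 now {5, 8}
Step 5: union(5, 9) -> merged; set of 5 now {5, 8, 9}
Set of 3: {3, 6}; 2 is not a member.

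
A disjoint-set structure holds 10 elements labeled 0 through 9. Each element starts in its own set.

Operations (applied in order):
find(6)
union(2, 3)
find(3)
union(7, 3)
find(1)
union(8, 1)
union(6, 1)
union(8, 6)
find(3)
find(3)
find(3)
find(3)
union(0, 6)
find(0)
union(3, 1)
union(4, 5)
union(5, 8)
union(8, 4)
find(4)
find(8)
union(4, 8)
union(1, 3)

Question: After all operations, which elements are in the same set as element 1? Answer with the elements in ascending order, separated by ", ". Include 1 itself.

Step 1: find(6) -> no change; set of 6 is {6}
Step 2: union(2, 3) -> merged; set of 2 now {2, 3}
Step 3: find(3) -> no change; set of 3 is {2, 3}
Step 4: union(7, 3) -> merged; set of 7 now {2, 3, 7}
Step 5: find(1) -> no change; set of 1 is {1}
Step 6: union(8, 1) -> merged; set of 8 now {1, 8}
Step 7: union(6, 1) -> merged; set of 6 now {1, 6, 8}
Step 8: union(8, 6) -> already same set; set of 8 now {1, 6, 8}
Step 9: find(3) -> no change; set of 3 is {2, 3, 7}
Step 10: find(3) -> no change; set of 3 is {2, 3, 7}
Step 11: find(3) -> no change; set of 3 is {2, 3, 7}
Step 12: find(3) -> no change; set of 3 is {2, 3, 7}
Step 13: union(0, 6) -> merged; set of 0 now {0, 1, 6, 8}
Step 14: find(0) -> no change; set of 0 is {0, 1, 6, 8}
Step 15: union(3, 1) -> merged; set of 3 now {0, 1, 2, 3, 6, 7, 8}
Step 16: union(4, 5) -> merged; set of 4 now {4, 5}
Step 17: union(5, 8) -> merged; set of 5 now {0, 1, 2, 3, 4, 5, 6, 7, 8}
Step 18: union(8, 4) -> already same set; set of 8 now {0, 1, 2, 3, 4, 5, 6, 7, 8}
Step 19: find(4) -> no change; set of 4 is {0, 1, 2, 3, 4, 5, 6, 7, 8}
Step 20: find(8) -> no change; set of 8 is {0, 1, 2, 3, 4, 5, 6, 7, 8}
Step 21: union(4, 8) -> already same set; set of 4 now {0, 1, 2, 3, 4, 5, 6, 7, 8}
Step 22: union(1, 3) -> already same set; set of 1 now {0, 1, 2, 3, 4, 5, 6, 7, 8}
Component of 1: {0, 1, 2, 3, 4, 5, 6, 7, 8}

Answer: 0, 1, 2, 3, 4, 5, 6, 7, 8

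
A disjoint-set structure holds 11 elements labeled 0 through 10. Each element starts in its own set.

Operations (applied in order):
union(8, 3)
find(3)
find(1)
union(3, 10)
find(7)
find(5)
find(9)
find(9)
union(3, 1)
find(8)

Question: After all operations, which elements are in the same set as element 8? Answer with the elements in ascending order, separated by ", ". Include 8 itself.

Answer: 1, 3, 8, 10

Derivation:
Step 1: union(8, 3) -> merged; set of 8 now {3, 8}
Step 2: find(3) -> no change; set of 3 is {3, 8}
Step 3: find(1) -> no change; set of 1 is {1}
Step 4: union(3, 10) -> merged; set of 3 now {3, 8, 10}
Step 5: find(7) -> no change; set of 7 is {7}
Step 6: find(5) -> no change; set of 5 is {5}
Step 7: find(9) -> no change; set of 9 is {9}
Step 8: find(9) -> no change; set of 9 is {9}
Step 9: union(3, 1) -> merged; set of 3 now {1, 3, 8, 10}
Step 10: find(8) -> no change; set of 8 is {1, 3, 8, 10}
Component of 8: {1, 3, 8, 10}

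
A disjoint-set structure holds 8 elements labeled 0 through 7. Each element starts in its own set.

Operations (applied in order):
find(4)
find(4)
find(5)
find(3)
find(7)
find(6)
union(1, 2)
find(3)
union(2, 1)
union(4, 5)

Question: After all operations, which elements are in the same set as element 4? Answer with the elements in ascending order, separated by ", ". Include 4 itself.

Step 1: find(4) -> no change; set of 4 is {4}
Step 2: find(4) -> no change; set of 4 is {4}
Step 3: find(5) -> no change; set of 5 is {5}
Step 4: find(3) -> no change; set of 3 is {3}
Step 5: find(7) -> no change; set of 7 is {7}
Step 6: find(6) -> no change; set of 6 is {6}
Step 7: union(1, 2) -> merged; set of 1 now {1, 2}
Step 8: find(3) -> no change; set of 3 is {3}
Step 9: union(2, 1) -> already same set; set of 2 now {1, 2}
Step 10: union(4, 5) -> merged; set of 4 now {4, 5}
Component of 4: {4, 5}

Answer: 4, 5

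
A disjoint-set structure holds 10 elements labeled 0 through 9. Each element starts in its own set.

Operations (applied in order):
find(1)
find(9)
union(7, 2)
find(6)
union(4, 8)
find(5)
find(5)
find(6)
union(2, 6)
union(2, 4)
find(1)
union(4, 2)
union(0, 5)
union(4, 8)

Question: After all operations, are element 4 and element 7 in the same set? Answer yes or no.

Answer: yes

Derivation:
Step 1: find(1) -> no change; set of 1 is {1}
Step 2: find(9) -> no change; set of 9 is {9}
Step 3: union(7, 2) -> merged; set of 7 now {2, 7}
Step 4: find(6) -> no change; set of 6 is {6}
Step 5: union(4, 8) -> merged; set of 4 now {4, 8}
Step 6: find(5) -> no change; set of 5 is {5}
Step 7: find(5) -> no change; set of 5 is {5}
Step 8: find(6) -> no change; set of 6 is {6}
Step 9: union(2, 6) -> merged; set of 2 now {2, 6, 7}
Step 10: union(2, 4) -> merged; set of 2 now {2, 4, 6, 7, 8}
Step 11: find(1) -> no change; set of 1 is {1}
Step 12: union(4, 2) -> already same set; set of 4 now {2, 4, 6, 7, 8}
Step 13: union(0, 5) -> merged; set of 0 now {0, 5}
Step 14: union(4, 8) -> already same set; set of 4 now {2, 4, 6, 7, 8}
Set of 4: {2, 4, 6, 7, 8}; 7 is a member.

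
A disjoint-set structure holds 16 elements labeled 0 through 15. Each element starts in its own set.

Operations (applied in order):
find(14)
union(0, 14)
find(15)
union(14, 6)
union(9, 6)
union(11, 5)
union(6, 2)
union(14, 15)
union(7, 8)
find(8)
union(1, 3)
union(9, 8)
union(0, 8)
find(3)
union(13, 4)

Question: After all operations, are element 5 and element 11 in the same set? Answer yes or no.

Step 1: find(14) -> no change; set of 14 is {14}
Step 2: union(0, 14) -> merged; set of 0 now {0, 14}
Step 3: find(15) -> no change; set of 15 is {15}
Step 4: union(14, 6) -> merged; set of 14 now {0, 6, 14}
Step 5: union(9, 6) -> merged; set of 9 now {0, 6, 9, 14}
Step 6: union(11, 5) -> merged; set of 11 now {5, 11}
Step 7: union(6, 2) -> merged; set of 6 now {0, 2, 6, 9, 14}
Step 8: union(14, 15) -> merged; set of 14 now {0, 2, 6, 9, 14, 15}
Step 9: union(7, 8) -> merged; set of 7 now {7, 8}
Step 10: find(8) -> no change; set of 8 is {7, 8}
Step 11: union(1, 3) -> merged; set of 1 now {1, 3}
Step 12: union(9, 8) -> merged; set of 9 now {0, 2, 6, 7, 8, 9, 14, 15}
Step 13: union(0, 8) -> already same set; set of 0 now {0, 2, 6, 7, 8, 9, 14, 15}
Step 14: find(3) -> no change; set of 3 is {1, 3}
Step 15: union(13, 4) -> merged; set of 13 now {4, 13}
Set of 5: {5, 11}; 11 is a member.

Answer: yes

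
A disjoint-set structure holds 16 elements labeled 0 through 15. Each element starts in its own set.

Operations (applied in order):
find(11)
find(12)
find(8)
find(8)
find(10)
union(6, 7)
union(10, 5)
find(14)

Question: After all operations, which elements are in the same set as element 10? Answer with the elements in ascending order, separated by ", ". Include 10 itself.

Step 1: find(11) -> no change; set of 11 is {11}
Step 2: find(12) -> no change; set of 12 is {12}
Step 3: find(8) -> no change; set of 8 is {8}
Step 4: find(8) -> no change; set of 8 is {8}
Step 5: find(10) -> no change; set of 10 is {10}
Step 6: union(6, 7) -> merged; set of 6 now {6, 7}
Step 7: union(10, 5) -> merged; set of 10 now {5, 10}
Step 8: find(14) -> no change; set of 14 is {14}
Component of 10: {5, 10}

Answer: 5, 10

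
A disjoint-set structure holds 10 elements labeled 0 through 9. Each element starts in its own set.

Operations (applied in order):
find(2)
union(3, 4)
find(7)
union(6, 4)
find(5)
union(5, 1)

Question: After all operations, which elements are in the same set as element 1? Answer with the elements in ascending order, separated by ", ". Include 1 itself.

Answer: 1, 5

Derivation:
Step 1: find(2) -> no change; set of 2 is {2}
Step 2: union(3, 4) -> merged; set of 3 now {3, 4}
Step 3: find(7) -> no change; set of 7 is {7}
Step 4: union(6, 4) -> merged; set of 6 now {3, 4, 6}
Step 5: find(5) -> no change; set of 5 is {5}
Step 6: union(5, 1) -> merged; set of 5 now {1, 5}
Component of 1: {1, 5}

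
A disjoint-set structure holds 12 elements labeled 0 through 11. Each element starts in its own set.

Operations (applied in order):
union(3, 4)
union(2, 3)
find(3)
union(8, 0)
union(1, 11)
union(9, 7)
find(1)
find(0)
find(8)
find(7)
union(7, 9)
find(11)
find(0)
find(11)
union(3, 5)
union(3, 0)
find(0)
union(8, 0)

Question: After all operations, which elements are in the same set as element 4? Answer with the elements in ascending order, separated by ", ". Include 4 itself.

Step 1: union(3, 4) -> merged; set of 3 now {3, 4}
Step 2: union(2, 3) -> merged; set of 2 now {2, 3, 4}
Step 3: find(3) -> no change; set of 3 is {2, 3, 4}
Step 4: union(8, 0) -> merged; set of 8 now {0, 8}
Step 5: union(1, 11) -> merged; set of 1 now {1, 11}
Step 6: union(9, 7) -> merged; set of 9 now {7, 9}
Step 7: find(1) -> no change; set of 1 is {1, 11}
Step 8: find(0) -> no change; set of 0 is {0, 8}
Step 9: find(8) -> no change; set of 8 is {0, 8}
Step 10: find(7) -> no change; set of 7 is {7, 9}
Step 11: union(7, 9) -> already same set; set of 7 now {7, 9}
Step 12: find(11) -> no change; set of 11 is {1, 11}
Step 13: find(0) -> no change; set of 0 is {0, 8}
Step 14: find(11) -> no change; set of 11 is {1, 11}
Step 15: union(3, 5) -> merged; set of 3 now {2, 3, 4, 5}
Step 16: union(3, 0) -> merged; set of 3 now {0, 2, 3, 4, 5, 8}
Step 17: find(0) -> no change; set of 0 is {0, 2, 3, 4, 5, 8}
Step 18: union(8, 0) -> already same set; set of 8 now {0, 2, 3, 4, 5, 8}
Component of 4: {0, 2, 3, 4, 5, 8}

Answer: 0, 2, 3, 4, 5, 8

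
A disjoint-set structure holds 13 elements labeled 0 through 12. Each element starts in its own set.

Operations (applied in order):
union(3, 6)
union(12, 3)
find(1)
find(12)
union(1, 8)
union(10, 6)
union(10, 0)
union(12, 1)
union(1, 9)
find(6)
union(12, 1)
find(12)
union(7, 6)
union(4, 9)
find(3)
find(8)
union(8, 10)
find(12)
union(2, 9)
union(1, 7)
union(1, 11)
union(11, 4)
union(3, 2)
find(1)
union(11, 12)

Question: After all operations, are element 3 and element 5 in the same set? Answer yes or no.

Step 1: union(3, 6) -> merged; set of 3 now {3, 6}
Step 2: union(12, 3) -> merged; set of 12 now {3, 6, 12}
Step 3: find(1) -> no change; set of 1 is {1}
Step 4: find(12) -> no change; set of 12 is {3, 6, 12}
Step 5: union(1, 8) -> merged; set of 1 now {1, 8}
Step 6: union(10, 6) -> merged; set of 10 now {3, 6, 10, 12}
Step 7: union(10, 0) -> merged; set of 10 now {0, 3, 6, 10, 12}
Step 8: union(12, 1) -> merged; set of 12 now {0, 1, 3, 6, 8, 10, 12}
Step 9: union(1, 9) -> merged; set of 1 now {0, 1, 3, 6, 8, 9, 10, 12}
Step 10: find(6) -> no change; set of 6 is {0, 1, 3, 6, 8, 9, 10, 12}
Step 11: union(12, 1) -> already same set; set of 12 now {0, 1, 3, 6, 8, 9, 10, 12}
Step 12: find(12) -> no change; set of 12 is {0, 1, 3, 6, 8, 9, 10, 12}
Step 13: union(7, 6) -> merged; set of 7 now {0, 1, 3, 6, 7, 8, 9, 10, 12}
Step 14: union(4, 9) -> merged; set of 4 now {0, 1, 3, 4, 6, 7, 8, 9, 10, 12}
Step 15: find(3) -> no change; set of 3 is {0, 1, 3, 4, 6, 7, 8, 9, 10, 12}
Step 16: find(8) -> no change; set of 8 is {0, 1, 3, 4, 6, 7, 8, 9, 10, 12}
Step 17: union(8, 10) -> already same set; set of 8 now {0, 1, 3, 4, 6, 7, 8, 9, 10, 12}
Step 18: find(12) -> no change; set of 12 is {0, 1, 3, 4, 6, 7, 8, 9, 10, 12}
Step 19: union(2, 9) -> merged; set of 2 now {0, 1, 2, 3, 4, 6, 7, 8, 9, 10, 12}
Step 20: union(1, 7) -> already same set; set of 1 now {0, 1, 2, 3, 4, 6, 7, 8, 9, 10, 12}
Step 21: union(1, 11) -> merged; set of 1 now {0, 1, 2, 3, 4, 6, 7, 8, 9, 10, 11, 12}
Step 22: union(11, 4) -> already same set; set of 11 now {0, 1, 2, 3, 4, 6, 7, 8, 9, 10, 11, 12}
Step 23: union(3, 2) -> already same set; set of 3 now {0, 1, 2, 3, 4, 6, 7, 8, 9, 10, 11, 12}
Step 24: find(1) -> no change; set of 1 is {0, 1, 2, 3, 4, 6, 7, 8, 9, 10, 11, 12}
Step 25: union(11, 12) -> already same set; set of 11 now {0, 1, 2, 3, 4, 6, 7, 8, 9, 10, 11, 12}
Set of 3: {0, 1, 2, 3, 4, 6, 7, 8, 9, 10, 11, 12}; 5 is not a member.

Answer: no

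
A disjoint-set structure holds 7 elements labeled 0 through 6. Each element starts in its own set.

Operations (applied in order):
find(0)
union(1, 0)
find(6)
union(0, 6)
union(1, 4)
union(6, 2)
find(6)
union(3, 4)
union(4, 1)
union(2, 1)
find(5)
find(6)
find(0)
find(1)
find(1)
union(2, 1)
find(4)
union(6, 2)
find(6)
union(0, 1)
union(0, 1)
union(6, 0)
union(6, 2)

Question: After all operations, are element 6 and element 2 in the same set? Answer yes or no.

Step 1: find(0) -> no change; set of 0 is {0}
Step 2: union(1, 0) -> merged; set of 1 now {0, 1}
Step 3: find(6) -> no change; set of 6 is {6}
Step 4: union(0, 6) -> merged; set of 0 now {0, 1, 6}
Step 5: union(1, 4) -> merged; set of 1 now {0, 1, 4, 6}
Step 6: union(6, 2) -> merged; set of 6 now {0, 1, 2, 4, 6}
Step 7: find(6) -> no change; set of 6 is {0, 1, 2, 4, 6}
Step 8: union(3, 4) -> merged; set of 3 now {0, 1, 2, 3, 4, 6}
Step 9: union(4, 1) -> already same set; set of 4 now {0, 1, 2, 3, 4, 6}
Step 10: union(2, 1) -> already same set; set of 2 now {0, 1, 2, 3, 4, 6}
Step 11: find(5) -> no change; set of 5 is {5}
Step 12: find(6) -> no change; set of 6 is {0, 1, 2, 3, 4, 6}
Step 13: find(0) -> no change; set of 0 is {0, 1, 2, 3, 4, 6}
Step 14: find(1) -> no change; set of 1 is {0, 1, 2, 3, 4, 6}
Step 15: find(1) -> no change; set of 1 is {0, 1, 2, 3, 4, 6}
Step 16: union(2, 1) -> already same set; set of 2 now {0, 1, 2, 3, 4, 6}
Step 17: find(4) -> no change; set of 4 is {0, 1, 2, 3, 4, 6}
Step 18: union(6, 2) -> already same set; set of 6 now {0, 1, 2, 3, 4, 6}
Step 19: find(6) -> no change; set of 6 is {0, 1, 2, 3, 4, 6}
Step 20: union(0, 1) -> already same set; set of 0 now {0, 1, 2, 3, 4, 6}
Step 21: union(0, 1) -> already same set; set of 0 now {0, 1, 2, 3, 4, 6}
Step 22: union(6, 0) -> already same set; set of 6 now {0, 1, 2, 3, 4, 6}
Step 23: union(6, 2) -> already same set; set of 6 now {0, 1, 2, 3, 4, 6}
Set of 6: {0, 1, 2, 3, 4, 6}; 2 is a member.

Answer: yes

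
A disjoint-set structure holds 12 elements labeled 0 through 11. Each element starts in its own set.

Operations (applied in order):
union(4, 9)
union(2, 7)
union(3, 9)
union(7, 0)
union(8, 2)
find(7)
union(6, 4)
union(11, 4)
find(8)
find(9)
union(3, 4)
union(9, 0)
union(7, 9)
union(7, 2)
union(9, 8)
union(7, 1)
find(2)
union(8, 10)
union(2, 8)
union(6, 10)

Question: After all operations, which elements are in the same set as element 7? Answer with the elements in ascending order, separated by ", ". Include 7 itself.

Step 1: union(4, 9) -> merged; set of 4 now {4, 9}
Step 2: union(2, 7) -> merged; set of 2 now {2, 7}
Step 3: union(3, 9) -> merged; set of 3 now {3, 4, 9}
Step 4: union(7, 0) -> merged; set of 7 now {0, 2, 7}
Step 5: union(8, 2) -> merged; set of 8 now {0, 2, 7, 8}
Step 6: find(7) -> no change; set of 7 is {0, 2, 7, 8}
Step 7: union(6, 4) -> merged; set of 6 now {3, 4, 6, 9}
Step 8: union(11, 4) -> merged; set of 11 now {3, 4, 6, 9, 11}
Step 9: find(8) -> no change; set of 8 is {0, 2, 7, 8}
Step 10: find(9) -> no change; set of 9 is {3, 4, 6, 9, 11}
Step 11: union(3, 4) -> already same set; set of 3 now {3, 4, 6, 9, 11}
Step 12: union(9, 0) -> merged; set of 9 now {0, 2, 3, 4, 6, 7, 8, 9, 11}
Step 13: union(7, 9) -> already same set; set of 7 now {0, 2, 3, 4, 6, 7, 8, 9, 11}
Step 14: union(7, 2) -> already same set; set of 7 now {0, 2, 3, 4, 6, 7, 8, 9, 11}
Step 15: union(9, 8) -> already same set; set of 9 now {0, 2, 3, 4, 6, 7, 8, 9, 11}
Step 16: union(7, 1) -> merged; set of 7 now {0, 1, 2, 3, 4, 6, 7, 8, 9, 11}
Step 17: find(2) -> no change; set of 2 is {0, 1, 2, 3, 4, 6, 7, 8, 9, 11}
Step 18: union(8, 10) -> merged; set of 8 now {0, 1, 2, 3, 4, 6, 7, 8, 9, 10, 11}
Step 19: union(2, 8) -> already same set; set of 2 now {0, 1, 2, 3, 4, 6, 7, 8, 9, 10, 11}
Step 20: union(6, 10) -> already same set; set of 6 now {0, 1, 2, 3, 4, 6, 7, 8, 9, 10, 11}
Component of 7: {0, 1, 2, 3, 4, 6, 7, 8, 9, 10, 11}

Answer: 0, 1, 2, 3, 4, 6, 7, 8, 9, 10, 11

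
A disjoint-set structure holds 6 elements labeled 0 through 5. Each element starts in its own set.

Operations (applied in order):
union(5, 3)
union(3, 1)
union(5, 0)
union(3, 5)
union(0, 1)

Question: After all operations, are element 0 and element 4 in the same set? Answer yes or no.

Step 1: union(5, 3) -> merged; set of 5 now {3, 5}
Step 2: union(3, 1) -> merged; set of 3 now {1, 3, 5}
Step 3: union(5, 0) -> merged; set of 5 now {0, 1, 3, 5}
Step 4: union(3, 5) -> already same set; set of 3 now {0, 1, 3, 5}
Step 5: union(0, 1) -> already same set; set of 0 now {0, 1, 3, 5}
Set of 0: {0, 1, 3, 5}; 4 is not a member.

Answer: no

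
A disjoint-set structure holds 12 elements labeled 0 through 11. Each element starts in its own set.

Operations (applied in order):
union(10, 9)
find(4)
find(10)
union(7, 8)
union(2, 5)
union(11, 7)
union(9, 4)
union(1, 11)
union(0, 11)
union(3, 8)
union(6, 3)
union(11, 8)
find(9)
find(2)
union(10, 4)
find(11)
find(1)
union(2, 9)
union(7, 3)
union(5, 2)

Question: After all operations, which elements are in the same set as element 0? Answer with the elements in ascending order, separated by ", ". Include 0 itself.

Step 1: union(10, 9) -> merged; set of 10 now {9, 10}
Step 2: find(4) -> no change; set of 4 is {4}
Step 3: find(10) -> no change; set of 10 is {9, 10}
Step 4: union(7, 8) -> merged; set of 7 now {7, 8}
Step 5: union(2, 5) -> merged; set of 2 now {2, 5}
Step 6: union(11, 7) -> merged; set of 11 now {7, 8, 11}
Step 7: union(9, 4) -> merged; set of 9 now {4, 9, 10}
Step 8: union(1, 11) -> merged; set of 1 now {1, 7, 8, 11}
Step 9: union(0, 11) -> merged; set of 0 now {0, 1, 7, 8, 11}
Step 10: union(3, 8) -> merged; set of 3 now {0, 1, 3, 7, 8, 11}
Step 11: union(6, 3) -> merged; set of 6 now {0, 1, 3, 6, 7, 8, 11}
Step 12: union(11, 8) -> already same set; set of 11 now {0, 1, 3, 6, 7, 8, 11}
Step 13: find(9) -> no change; set of 9 is {4, 9, 10}
Step 14: find(2) -> no change; set of 2 is {2, 5}
Step 15: union(10, 4) -> already same set; set of 10 now {4, 9, 10}
Step 16: find(11) -> no change; set of 11 is {0, 1, 3, 6, 7, 8, 11}
Step 17: find(1) -> no change; set of 1 is {0, 1, 3, 6, 7, 8, 11}
Step 18: union(2, 9) -> merged; set of 2 now {2, 4, 5, 9, 10}
Step 19: union(7, 3) -> already same set; set of 7 now {0, 1, 3, 6, 7, 8, 11}
Step 20: union(5, 2) -> already same set; set of 5 now {2, 4, 5, 9, 10}
Component of 0: {0, 1, 3, 6, 7, 8, 11}

Answer: 0, 1, 3, 6, 7, 8, 11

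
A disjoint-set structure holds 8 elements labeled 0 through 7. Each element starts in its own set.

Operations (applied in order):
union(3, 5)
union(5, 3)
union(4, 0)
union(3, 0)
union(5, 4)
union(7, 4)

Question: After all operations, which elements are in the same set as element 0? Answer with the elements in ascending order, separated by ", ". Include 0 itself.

Answer: 0, 3, 4, 5, 7

Derivation:
Step 1: union(3, 5) -> merged; set of 3 now {3, 5}
Step 2: union(5, 3) -> already same set; set of 5 now {3, 5}
Step 3: union(4, 0) -> merged; set of 4 now {0, 4}
Step 4: union(3, 0) -> merged; set of 3 now {0, 3, 4, 5}
Step 5: union(5, 4) -> already same set; set of 5 now {0, 3, 4, 5}
Step 6: union(7, 4) -> merged; set of 7 now {0, 3, 4, 5, 7}
Component of 0: {0, 3, 4, 5, 7}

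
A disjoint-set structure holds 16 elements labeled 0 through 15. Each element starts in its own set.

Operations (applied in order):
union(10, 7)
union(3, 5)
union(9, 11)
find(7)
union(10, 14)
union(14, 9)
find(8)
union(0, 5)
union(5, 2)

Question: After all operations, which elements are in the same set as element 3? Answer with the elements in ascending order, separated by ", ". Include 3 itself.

Step 1: union(10, 7) -> merged; set of 10 now {7, 10}
Step 2: union(3, 5) -> merged; set of 3 now {3, 5}
Step 3: union(9, 11) -> merged; set of 9 now {9, 11}
Step 4: find(7) -> no change; set of 7 is {7, 10}
Step 5: union(10, 14) -> merged; set of 10 now {7, 10, 14}
Step 6: union(14, 9) -> merged; set of 14 now {7, 9, 10, 11, 14}
Step 7: find(8) -> no change; set of 8 is {8}
Step 8: union(0, 5) -> merged; set of 0 now {0, 3, 5}
Step 9: union(5, 2) -> merged; set of 5 now {0, 2, 3, 5}
Component of 3: {0, 2, 3, 5}

Answer: 0, 2, 3, 5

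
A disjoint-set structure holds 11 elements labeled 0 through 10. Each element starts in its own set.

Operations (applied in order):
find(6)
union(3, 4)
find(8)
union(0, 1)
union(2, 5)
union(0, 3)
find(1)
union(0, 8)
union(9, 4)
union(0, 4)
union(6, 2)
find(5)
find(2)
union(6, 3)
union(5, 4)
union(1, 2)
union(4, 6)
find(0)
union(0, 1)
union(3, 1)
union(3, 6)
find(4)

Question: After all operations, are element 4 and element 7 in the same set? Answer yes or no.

Step 1: find(6) -> no change; set of 6 is {6}
Step 2: union(3, 4) -> merged; set of 3 now {3, 4}
Step 3: find(8) -> no change; set of 8 is {8}
Step 4: union(0, 1) -> merged; set of 0 now {0, 1}
Step 5: union(2, 5) -> merged; set of 2 now {2, 5}
Step 6: union(0, 3) -> merged; set of 0 now {0, 1, 3, 4}
Step 7: find(1) -> no change; set of 1 is {0, 1, 3, 4}
Step 8: union(0, 8) -> merged; set of 0 now {0, 1, 3, 4, 8}
Step 9: union(9, 4) -> merged; set of 9 now {0, 1, 3, 4, 8, 9}
Step 10: union(0, 4) -> already same set; set of 0 now {0, 1, 3, 4, 8, 9}
Step 11: union(6, 2) -> merged; set of 6 now {2, 5, 6}
Step 12: find(5) -> no change; set of 5 is {2, 5, 6}
Step 13: find(2) -> no change; set of 2 is {2, 5, 6}
Step 14: union(6, 3) -> merged; set of 6 now {0, 1, 2, 3, 4, 5, 6, 8, 9}
Step 15: union(5, 4) -> already same set; set of 5 now {0, 1, 2, 3, 4, 5, 6, 8, 9}
Step 16: union(1, 2) -> already same set; set of 1 now {0, 1, 2, 3, 4, 5, 6, 8, 9}
Step 17: union(4, 6) -> already same set; set of 4 now {0, 1, 2, 3, 4, 5, 6, 8, 9}
Step 18: find(0) -> no change; set of 0 is {0, 1, 2, 3, 4, 5, 6, 8, 9}
Step 19: union(0, 1) -> already same set; set of 0 now {0, 1, 2, 3, 4, 5, 6, 8, 9}
Step 20: union(3, 1) -> already same set; set of 3 now {0, 1, 2, 3, 4, 5, 6, 8, 9}
Step 21: union(3, 6) -> already same set; set of 3 now {0, 1, 2, 3, 4, 5, 6, 8, 9}
Step 22: find(4) -> no change; set of 4 is {0, 1, 2, 3, 4, 5, 6, 8, 9}
Set of 4: {0, 1, 2, 3, 4, 5, 6, 8, 9}; 7 is not a member.

Answer: no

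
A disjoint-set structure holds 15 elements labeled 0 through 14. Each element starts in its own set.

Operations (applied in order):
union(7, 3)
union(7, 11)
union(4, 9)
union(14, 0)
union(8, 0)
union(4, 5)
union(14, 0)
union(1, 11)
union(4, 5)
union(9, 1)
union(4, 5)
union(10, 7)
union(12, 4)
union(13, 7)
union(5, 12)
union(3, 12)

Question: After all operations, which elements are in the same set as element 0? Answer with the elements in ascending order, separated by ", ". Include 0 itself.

Step 1: union(7, 3) -> merged; set of 7 now {3, 7}
Step 2: union(7, 11) -> merged; set of 7 now {3, 7, 11}
Step 3: union(4, 9) -> merged; set of 4 now {4, 9}
Step 4: union(14, 0) -> merged; set of 14 now {0, 14}
Step 5: union(8, 0) -> merged; set of 8 now {0, 8, 14}
Step 6: union(4, 5) -> merged; set of 4 now {4, 5, 9}
Step 7: union(14, 0) -> already same set; set of 14 now {0, 8, 14}
Step 8: union(1, 11) -> merged; set of 1 now {1, 3, 7, 11}
Step 9: union(4, 5) -> already same set; set of 4 now {4, 5, 9}
Step 10: union(9, 1) -> merged; set of 9 now {1, 3, 4, 5, 7, 9, 11}
Step 11: union(4, 5) -> already same set; set of 4 now {1, 3, 4, 5, 7, 9, 11}
Step 12: union(10, 7) -> merged; set of 10 now {1, 3, 4, 5, 7, 9, 10, 11}
Step 13: union(12, 4) -> merged; set of 12 now {1, 3, 4, 5, 7, 9, 10, 11, 12}
Step 14: union(13, 7) -> merged; set of 13 now {1, 3, 4, 5, 7, 9, 10, 11, 12, 13}
Step 15: union(5, 12) -> already same set; set of 5 now {1, 3, 4, 5, 7, 9, 10, 11, 12, 13}
Step 16: union(3, 12) -> already same set; set of 3 now {1, 3, 4, 5, 7, 9, 10, 11, 12, 13}
Component of 0: {0, 8, 14}

Answer: 0, 8, 14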